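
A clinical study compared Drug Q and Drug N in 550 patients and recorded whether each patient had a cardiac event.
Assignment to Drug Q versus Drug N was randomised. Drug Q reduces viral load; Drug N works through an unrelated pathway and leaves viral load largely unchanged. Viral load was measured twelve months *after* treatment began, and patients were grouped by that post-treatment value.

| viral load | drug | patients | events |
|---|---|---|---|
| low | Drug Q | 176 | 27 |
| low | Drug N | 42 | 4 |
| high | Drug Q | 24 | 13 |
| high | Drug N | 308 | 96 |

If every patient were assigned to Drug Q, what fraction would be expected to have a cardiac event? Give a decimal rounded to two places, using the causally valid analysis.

0.20

The viral load-specific comparison favours Drug N throughout, but the pooled figures favour Drug Q. The question is whether to condition on viral load.
The distribution of viral load is itself part of what the drug does — it is an intermediate outcome. Holding it fixed would remove that part of the effect; the total effect is the pooled difference.
So P(outcome | do(Drug Q)) is just the pooled rate for Drug Q: 40/200 = 0.200.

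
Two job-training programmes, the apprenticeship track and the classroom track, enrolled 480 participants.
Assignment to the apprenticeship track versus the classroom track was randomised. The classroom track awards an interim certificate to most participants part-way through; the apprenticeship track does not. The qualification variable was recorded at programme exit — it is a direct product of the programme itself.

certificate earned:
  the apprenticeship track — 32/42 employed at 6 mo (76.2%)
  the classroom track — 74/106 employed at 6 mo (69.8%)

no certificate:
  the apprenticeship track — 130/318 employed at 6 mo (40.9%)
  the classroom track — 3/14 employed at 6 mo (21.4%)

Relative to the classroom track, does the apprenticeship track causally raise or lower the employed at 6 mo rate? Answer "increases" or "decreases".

Qualification attained during the programme is recorded after the programme and is itself shifted by it — it sits on the causal path from programme to outcome. Conditioning on a mediator would strip out part of the effect we want; the pooled comparison gives the total causal effect.
Pooled: the apprenticeship track 45.0% vs the classroom track 64.2%; the classroom track is higher overall.

decreases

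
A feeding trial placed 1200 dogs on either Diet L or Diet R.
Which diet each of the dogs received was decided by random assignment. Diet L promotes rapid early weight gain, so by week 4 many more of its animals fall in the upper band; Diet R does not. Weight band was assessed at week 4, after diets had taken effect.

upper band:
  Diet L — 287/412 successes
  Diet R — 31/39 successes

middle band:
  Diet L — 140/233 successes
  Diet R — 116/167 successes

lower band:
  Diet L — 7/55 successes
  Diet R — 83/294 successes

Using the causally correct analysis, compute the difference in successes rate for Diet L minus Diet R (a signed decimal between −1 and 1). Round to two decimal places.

Week-4 weight band lies on the pathway diet → week-4 weight band → outcome, so adjusting for it blocks the indirect effect. For the total causal effect of diet, use the unadjusted pooled rates.
The causal difference is the pooled difference: 0.620 − 0.460 = +0.160.

+0.16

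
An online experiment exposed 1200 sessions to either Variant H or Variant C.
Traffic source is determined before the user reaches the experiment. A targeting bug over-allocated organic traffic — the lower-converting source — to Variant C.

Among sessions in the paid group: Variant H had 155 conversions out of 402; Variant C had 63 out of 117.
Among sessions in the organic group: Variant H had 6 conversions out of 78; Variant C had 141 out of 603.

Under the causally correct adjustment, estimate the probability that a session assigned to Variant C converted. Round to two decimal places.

0.37

The imbalance in traffic source arose from how sessions were allocated, not from anything the variant did; and traffic source independently affects the outcome. The pooled gap is confounded — condition on traffic source.
Standardising Variant C to the population traffic source mix: 0.432·63/117 + 0.568·141/603 = 0.366.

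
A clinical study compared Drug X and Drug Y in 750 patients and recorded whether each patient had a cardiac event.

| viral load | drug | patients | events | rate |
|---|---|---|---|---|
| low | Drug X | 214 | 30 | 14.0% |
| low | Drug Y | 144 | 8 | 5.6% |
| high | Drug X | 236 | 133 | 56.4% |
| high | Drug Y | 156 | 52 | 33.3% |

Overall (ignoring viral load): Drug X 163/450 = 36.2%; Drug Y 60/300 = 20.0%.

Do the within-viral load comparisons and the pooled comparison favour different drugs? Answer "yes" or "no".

no

Within each viral load level (low 14.0% vs 5.6%; high 56.4% vs 33.3%), Drug Y has the lower rate every time. Pooled: 36.2% vs 20.0% — Drug Y has the lower rate overall. They agree.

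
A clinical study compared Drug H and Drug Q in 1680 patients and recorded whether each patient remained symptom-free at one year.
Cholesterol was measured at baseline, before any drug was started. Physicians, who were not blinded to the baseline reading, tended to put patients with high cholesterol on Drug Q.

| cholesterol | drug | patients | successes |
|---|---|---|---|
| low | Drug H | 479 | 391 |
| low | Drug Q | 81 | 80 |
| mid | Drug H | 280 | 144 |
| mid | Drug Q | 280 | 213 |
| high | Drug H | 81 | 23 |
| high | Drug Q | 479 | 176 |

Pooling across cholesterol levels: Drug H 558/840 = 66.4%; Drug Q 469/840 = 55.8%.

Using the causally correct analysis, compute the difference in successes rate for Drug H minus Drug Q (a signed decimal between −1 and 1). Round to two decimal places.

-0.17

Within every cholesterol level Drug Q has the higher rate, yet pooled Drug H does — Simpson's reversal.
Cholesterol satisfies the back-door criterion: it is not a descendant of the drug, and it blocks the spurious path from drug to outcome. Adjusting for it (i.e., using the within-cholesterol rates) gives the causal effect.
Adjusting over the population distribution of cholesterol: 0.333·(0.816−0.988) + 0.333·(0.514−0.761) + 0.333·(0.284−0.367) = -0.167.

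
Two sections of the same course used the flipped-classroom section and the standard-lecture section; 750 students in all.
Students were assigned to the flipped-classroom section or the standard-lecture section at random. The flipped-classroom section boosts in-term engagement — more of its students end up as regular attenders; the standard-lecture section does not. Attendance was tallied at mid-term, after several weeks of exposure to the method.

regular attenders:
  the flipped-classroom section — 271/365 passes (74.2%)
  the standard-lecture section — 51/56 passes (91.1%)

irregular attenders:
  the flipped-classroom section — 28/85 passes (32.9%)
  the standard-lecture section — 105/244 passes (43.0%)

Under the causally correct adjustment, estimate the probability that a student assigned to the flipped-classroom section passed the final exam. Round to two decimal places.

0.66

the standard-lecture section is higher inside every mid-term attendance stratum but the flipped-classroom section is higher in aggregate. Whether to stratify depends on how mid-term attendance relates to the teaching method.
The distribution of mid-term attendance is itself part of what the teaching method does — it is an intermediate outcome. Holding it fixed would remove that part of the effect; the total effect is the pooled difference.
So P(outcome | do(the flipped-classroom section)) is just the pooled rate for the flipped-classroom section: 299/450 = 0.664.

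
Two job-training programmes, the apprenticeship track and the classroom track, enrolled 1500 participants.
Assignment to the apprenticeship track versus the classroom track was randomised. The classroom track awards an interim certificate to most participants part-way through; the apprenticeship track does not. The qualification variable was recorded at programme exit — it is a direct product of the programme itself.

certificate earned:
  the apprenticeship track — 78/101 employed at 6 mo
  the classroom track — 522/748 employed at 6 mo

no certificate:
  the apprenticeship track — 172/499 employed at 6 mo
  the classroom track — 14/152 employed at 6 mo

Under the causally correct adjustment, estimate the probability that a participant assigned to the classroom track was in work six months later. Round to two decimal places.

0.60

Qualification attained during the programme is recorded after the programme and is itself shifted by it — it sits on the causal path from programme to outcome. Conditioning on a mediator would strip out part of the effect we want; the pooled comparison gives the total causal effect.
So P(outcome | do(the classroom track)) is just the pooled rate for the classroom track: 536/900 = 0.596.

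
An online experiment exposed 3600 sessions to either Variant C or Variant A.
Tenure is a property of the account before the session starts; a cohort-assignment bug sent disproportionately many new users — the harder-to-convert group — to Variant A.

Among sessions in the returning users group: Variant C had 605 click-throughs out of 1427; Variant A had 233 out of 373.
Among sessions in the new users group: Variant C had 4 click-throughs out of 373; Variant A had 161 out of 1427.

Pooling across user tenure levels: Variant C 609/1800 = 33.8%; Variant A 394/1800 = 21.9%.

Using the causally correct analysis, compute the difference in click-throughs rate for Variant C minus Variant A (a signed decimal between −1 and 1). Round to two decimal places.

-0.15

Here user tenure is a common cause — it drives both which variant a case falls under and the outcome. The crude comparison mixes populations; the stratum-specific rates are the causally relevant ones.
Adjusting over the population distribution of user tenure: 0.500·(0.424−0.625) + 0.500·(0.011−0.113) = -0.151.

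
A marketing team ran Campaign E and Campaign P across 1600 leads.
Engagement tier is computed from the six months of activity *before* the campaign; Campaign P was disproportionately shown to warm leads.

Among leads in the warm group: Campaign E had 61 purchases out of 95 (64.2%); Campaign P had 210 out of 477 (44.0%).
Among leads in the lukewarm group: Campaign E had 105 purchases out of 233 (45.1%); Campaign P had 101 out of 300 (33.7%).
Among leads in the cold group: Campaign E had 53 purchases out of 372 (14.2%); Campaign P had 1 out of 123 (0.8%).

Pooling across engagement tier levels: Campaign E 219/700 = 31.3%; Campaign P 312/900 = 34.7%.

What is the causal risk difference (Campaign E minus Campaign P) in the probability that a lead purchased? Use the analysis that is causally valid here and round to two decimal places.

+0.15

Engagement tier differs across campaigns for reasons unrelated to any effect of the campaign itself, and it separately predicts the outcome — a classic confounder. We must compare within engagement tier levels.
Adjusting over the population distribution of engagement tier: 0.357·(0.642−0.440) + 0.333·(0.451−0.337) + 0.309·(0.142−0.008) = +0.152.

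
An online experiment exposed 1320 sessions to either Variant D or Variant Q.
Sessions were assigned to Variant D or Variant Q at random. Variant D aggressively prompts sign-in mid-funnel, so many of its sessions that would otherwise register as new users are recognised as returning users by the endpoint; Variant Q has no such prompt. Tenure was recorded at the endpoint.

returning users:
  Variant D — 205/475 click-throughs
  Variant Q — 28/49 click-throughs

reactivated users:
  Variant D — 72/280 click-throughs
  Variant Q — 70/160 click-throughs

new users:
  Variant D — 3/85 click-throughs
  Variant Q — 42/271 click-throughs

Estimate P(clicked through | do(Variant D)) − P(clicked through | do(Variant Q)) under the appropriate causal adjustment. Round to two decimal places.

+0.04

The user tenure-specific comparison favours Variant Q throughout, but the pooled figures favour Variant D. The question is whether to condition on user tenure.
User tenure lies on the pathway variant → user tenure → outcome, so adjusting for it blocks the indirect effect. For the total causal effect of variant, use the unadjusted pooled rates.
The causal difference is the pooled difference: 0.333 − 0.292 = +0.042.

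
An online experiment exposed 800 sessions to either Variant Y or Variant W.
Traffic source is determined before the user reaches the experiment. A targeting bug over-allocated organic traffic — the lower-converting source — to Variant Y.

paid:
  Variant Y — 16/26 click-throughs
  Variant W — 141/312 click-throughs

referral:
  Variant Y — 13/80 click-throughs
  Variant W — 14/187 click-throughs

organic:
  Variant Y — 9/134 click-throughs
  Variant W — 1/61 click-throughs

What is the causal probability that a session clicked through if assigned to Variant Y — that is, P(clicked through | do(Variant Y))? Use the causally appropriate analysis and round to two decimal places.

Since traffic source is a pre-existing factor (not a product of the variant) and it affects the outcome on its own, it is a confounder. The stratified rates, not the pooled rate, identify the causal effect.
Standardising Variant Y to the population traffic source mix: 0.422·16/26 + 0.334·13/80 + 0.244·9/134 = 0.331.

0.33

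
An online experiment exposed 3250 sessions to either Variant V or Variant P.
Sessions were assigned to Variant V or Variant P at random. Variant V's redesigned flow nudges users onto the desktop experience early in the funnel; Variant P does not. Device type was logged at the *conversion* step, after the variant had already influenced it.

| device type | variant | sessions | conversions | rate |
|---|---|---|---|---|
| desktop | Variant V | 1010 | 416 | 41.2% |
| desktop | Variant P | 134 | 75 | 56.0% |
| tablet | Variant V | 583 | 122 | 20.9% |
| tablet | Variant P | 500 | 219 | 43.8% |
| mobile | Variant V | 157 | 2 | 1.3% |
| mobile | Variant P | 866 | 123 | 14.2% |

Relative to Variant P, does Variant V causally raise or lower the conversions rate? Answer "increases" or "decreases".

increases

The stratified and pooled comparisons disagree (Variant P wins within each device type; Variant V wins overall), so the answer turns on the causal role of device type.
Stratifying would compare variants among sessions the variants themselves sorted into device type groups — a form of selection on an intermediate. The unconditioned pooled rates give the total causal effect.
Pooled: Variant V 30.9% vs Variant P 27.8%; Variant V is higher overall.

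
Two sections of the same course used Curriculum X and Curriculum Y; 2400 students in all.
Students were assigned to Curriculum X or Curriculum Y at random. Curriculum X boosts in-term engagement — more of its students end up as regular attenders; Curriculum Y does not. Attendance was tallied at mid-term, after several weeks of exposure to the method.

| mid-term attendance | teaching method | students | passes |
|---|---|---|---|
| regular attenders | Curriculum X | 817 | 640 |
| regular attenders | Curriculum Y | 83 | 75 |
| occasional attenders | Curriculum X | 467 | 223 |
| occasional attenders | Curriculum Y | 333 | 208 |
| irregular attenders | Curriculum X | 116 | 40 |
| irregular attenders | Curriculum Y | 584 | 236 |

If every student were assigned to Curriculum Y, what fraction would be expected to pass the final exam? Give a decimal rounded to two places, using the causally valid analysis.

0.52

Stratifying would compare teaching methods among students the teaching methods themselves sorted into mid-term attendance groups — a form of selection on an intermediate. The unconditioned pooled rates give the total causal effect.
So P(outcome | do(Curriculum Y)) is just the pooled rate for Curriculum Y: 519/1000 = 0.519.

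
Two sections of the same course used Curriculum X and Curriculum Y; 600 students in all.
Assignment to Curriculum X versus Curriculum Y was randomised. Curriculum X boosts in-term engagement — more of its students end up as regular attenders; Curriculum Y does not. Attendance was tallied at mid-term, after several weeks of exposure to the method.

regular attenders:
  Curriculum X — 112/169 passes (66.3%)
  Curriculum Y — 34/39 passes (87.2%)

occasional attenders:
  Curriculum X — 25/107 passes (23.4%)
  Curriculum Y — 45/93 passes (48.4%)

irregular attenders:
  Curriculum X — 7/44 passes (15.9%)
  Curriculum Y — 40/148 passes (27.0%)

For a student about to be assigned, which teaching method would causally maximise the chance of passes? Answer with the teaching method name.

Curriculum X

Mid-term attendance is recorded after the teaching method and is itself shifted by it — it sits on the causal path from teaching method to outcome. Conditioning on a mediator would strip out part of the effect we want; the pooled comparison gives the total causal effect.
Pooled: Curriculum X 45.0% vs Curriculum Y 42.5%; Curriculum X is higher overall.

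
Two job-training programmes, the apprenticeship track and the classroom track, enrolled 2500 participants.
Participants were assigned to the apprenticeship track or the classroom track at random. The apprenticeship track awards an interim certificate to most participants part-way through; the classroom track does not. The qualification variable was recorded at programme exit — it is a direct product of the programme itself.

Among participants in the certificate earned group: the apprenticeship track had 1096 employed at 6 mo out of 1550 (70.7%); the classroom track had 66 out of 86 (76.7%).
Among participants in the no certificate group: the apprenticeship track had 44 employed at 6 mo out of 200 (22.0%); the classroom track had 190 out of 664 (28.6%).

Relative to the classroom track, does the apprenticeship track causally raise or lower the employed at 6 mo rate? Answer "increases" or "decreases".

increases

Qualification attained during the programme is recorded after the programme and is itself shifted by it — it sits on the causal path from programme to outcome. Conditioning on a mediator would strip out part of the effect we want; the pooled comparison gives the total causal effect.
Pooled: the apprenticeship track 65.1% vs the classroom track 34.1%; the apprenticeship track is higher overall.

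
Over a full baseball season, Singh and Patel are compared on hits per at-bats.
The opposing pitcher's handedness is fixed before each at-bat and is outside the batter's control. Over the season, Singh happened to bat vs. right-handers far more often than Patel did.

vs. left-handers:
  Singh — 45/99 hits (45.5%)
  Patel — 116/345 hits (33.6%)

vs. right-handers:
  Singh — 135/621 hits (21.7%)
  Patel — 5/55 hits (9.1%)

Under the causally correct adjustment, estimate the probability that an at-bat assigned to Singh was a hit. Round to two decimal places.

The stratified and pooled comparisons disagree (Singh wins within each pitcher handedness; Patel wins overall), so the answer turns on the causal role of pitcher handedness.
Since pitcher handedness is a pre-existing factor (not a product of the player) and it affects the outcome on its own, it is a confounder. The stratified rates, not the pooled rate, identify the causal effect.
Standardising Singh to the population pitcher handedness mix: 0.396·45/99 + 0.604·135/621 = 0.311.

0.31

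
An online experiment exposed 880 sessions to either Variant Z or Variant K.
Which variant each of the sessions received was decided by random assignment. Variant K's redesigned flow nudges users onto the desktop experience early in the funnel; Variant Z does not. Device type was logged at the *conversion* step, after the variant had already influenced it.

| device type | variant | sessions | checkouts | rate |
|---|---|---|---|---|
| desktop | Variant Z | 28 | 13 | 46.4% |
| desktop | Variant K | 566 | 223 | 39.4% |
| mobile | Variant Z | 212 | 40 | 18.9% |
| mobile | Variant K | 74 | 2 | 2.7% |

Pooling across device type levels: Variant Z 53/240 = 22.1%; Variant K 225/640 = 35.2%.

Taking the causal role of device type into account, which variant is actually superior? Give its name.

Variant K

Variant Z is higher inside every device type stratum but Variant K is higher in aggregate. Whether to stratify depends on how device type relates to the variant.
Device type is downstream of the variant. One should not condition on a consequence of treatment, so the overall rates are the right comparison.
Pooled: Variant Z 22.1% vs Variant K 35.2%; Variant K is higher overall.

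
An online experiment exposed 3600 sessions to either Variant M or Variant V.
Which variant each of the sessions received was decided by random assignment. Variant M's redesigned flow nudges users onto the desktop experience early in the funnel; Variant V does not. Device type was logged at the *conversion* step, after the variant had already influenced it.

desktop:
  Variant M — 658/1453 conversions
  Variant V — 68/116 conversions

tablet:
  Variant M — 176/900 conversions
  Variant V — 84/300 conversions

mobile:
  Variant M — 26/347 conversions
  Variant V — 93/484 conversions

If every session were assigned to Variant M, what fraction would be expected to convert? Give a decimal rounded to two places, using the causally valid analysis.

Device type here is a post-treatment variable shaped by the variant; conditioning on it would introduce bias rather than remove it. The overall comparison is the causal one.
So P(outcome | do(Variant M)) is just the pooled rate for Variant M: 860/2700 = 0.319.

0.32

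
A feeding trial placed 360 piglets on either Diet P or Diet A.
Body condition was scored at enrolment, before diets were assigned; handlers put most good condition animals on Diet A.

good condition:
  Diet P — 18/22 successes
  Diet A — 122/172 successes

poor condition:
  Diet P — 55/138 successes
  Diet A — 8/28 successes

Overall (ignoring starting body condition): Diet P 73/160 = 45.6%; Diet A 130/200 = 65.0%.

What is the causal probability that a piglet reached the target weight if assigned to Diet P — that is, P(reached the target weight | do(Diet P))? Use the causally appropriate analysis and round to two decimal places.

0.62

Within every starting body condition level Diet P has the higher rate, yet pooled Diet A does — Simpson's reversal.
Nothing the diet does changes starting body condition; the imbalance is an allocation artefact. With starting body condition also predicting the outcome, the pooled figure is confounded, and the within-stratum comparison is the causal one.
Standardising Diet P to the population starting body condition mix: 0.539·18/22 + 0.461·55/138 = 0.625.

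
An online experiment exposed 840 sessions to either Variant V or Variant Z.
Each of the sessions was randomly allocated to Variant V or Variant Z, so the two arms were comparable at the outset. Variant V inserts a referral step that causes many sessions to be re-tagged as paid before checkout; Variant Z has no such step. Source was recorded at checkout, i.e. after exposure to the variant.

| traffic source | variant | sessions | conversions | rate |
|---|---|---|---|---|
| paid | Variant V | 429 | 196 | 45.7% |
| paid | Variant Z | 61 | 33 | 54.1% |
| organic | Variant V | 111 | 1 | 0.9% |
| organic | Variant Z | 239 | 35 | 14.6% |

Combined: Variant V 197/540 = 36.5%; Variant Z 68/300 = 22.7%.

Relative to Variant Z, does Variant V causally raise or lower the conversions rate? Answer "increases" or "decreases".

increases

The traffic source-specific comparison favours Variant Z throughout, but the pooled figures favour Variant V. The question is whether to condition on traffic source.
The distribution of traffic source is itself part of what the variant does — it is an intermediate outcome. Holding it fixed would remove that part of the effect; the total effect is the pooled difference.
Pooled: Variant V 36.5% vs Variant Z 22.7%; Variant V is higher overall.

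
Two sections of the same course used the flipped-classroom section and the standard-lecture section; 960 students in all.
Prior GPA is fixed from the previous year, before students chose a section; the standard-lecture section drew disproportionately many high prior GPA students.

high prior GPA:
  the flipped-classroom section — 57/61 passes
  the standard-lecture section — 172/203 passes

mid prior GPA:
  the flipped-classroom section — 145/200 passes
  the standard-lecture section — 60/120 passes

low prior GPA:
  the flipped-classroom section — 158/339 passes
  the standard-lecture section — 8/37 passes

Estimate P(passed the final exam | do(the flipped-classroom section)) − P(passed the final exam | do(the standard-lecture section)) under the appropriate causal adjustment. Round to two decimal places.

+0.20

Within every prior GPA band level the flipped-classroom section has the higher rate, yet pooled the standard-lecture section does — Simpson's reversal.
Since prior GPA band is a pre-existing factor (not a product of the teaching method) and it affects the outcome on its own, it is a confounder. The stratified rates, not the pooled rate, identify the causal effect.
Adjusting over the population distribution of prior GPA band: 0.275·(0.934−0.847) + 0.333·(0.725−0.500) + 0.392·(0.466−0.216) = +0.197.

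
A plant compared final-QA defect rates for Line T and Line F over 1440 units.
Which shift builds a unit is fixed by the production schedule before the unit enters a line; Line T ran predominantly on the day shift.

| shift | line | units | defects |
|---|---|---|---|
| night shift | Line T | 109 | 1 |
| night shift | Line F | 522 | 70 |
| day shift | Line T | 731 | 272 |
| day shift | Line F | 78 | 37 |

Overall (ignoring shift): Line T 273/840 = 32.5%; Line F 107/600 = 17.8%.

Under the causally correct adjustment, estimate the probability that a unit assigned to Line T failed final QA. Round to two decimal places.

0.21

Here shift is a common cause — it drives both which line a case falls under and the outcome. The crude comparison mixes populations; the stratum-specific rates are the causally relevant ones.
Standardising Line T to the population shift mix: 0.438·1/109 + 0.562·272/731 = 0.213.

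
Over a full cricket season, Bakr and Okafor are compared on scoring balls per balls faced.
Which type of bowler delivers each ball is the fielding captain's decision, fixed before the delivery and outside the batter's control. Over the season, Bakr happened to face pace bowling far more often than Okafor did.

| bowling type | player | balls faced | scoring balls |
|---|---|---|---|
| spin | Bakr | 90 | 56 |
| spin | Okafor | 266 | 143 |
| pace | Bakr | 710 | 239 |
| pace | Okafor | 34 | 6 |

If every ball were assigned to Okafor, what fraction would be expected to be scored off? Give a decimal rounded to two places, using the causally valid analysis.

Within every bowling type level Bakr has the higher rate, yet pooled Okafor does — Simpson's reversal.
Here bowling type is a common cause — it drives both which player a case falls under and the outcome. The crude comparison mixes populations; the stratum-specific rates are the causally relevant ones.
Standardising Okafor to the population bowling type mix: 0.324·143/266 + 0.676·6/34 = 0.293.

0.29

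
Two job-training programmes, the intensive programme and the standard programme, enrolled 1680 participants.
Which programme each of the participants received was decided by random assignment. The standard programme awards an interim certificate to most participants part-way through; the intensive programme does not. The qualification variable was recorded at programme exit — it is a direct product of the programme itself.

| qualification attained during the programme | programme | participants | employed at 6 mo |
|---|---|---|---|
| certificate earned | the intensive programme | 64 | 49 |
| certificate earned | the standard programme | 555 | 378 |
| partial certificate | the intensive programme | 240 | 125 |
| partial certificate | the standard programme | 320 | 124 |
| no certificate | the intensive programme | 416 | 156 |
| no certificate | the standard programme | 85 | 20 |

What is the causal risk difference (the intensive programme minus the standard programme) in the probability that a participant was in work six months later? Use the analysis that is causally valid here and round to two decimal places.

The stratified and pooled comparisons disagree (the intensive programme wins within each qualification attained during the programme; the standard programme wins overall), so the answer turns on the causal role of qualification attained during the programme.
Because the programme influences qualification attained during the programme, qualification attained during the programme is a post-treatment mediator, not a confounder. Stratifying on it would bias the estimate; the causal effect is the crude pooled difference.
The causal difference is the pooled difference: 0.458 − 0.544 = -0.085.

-0.09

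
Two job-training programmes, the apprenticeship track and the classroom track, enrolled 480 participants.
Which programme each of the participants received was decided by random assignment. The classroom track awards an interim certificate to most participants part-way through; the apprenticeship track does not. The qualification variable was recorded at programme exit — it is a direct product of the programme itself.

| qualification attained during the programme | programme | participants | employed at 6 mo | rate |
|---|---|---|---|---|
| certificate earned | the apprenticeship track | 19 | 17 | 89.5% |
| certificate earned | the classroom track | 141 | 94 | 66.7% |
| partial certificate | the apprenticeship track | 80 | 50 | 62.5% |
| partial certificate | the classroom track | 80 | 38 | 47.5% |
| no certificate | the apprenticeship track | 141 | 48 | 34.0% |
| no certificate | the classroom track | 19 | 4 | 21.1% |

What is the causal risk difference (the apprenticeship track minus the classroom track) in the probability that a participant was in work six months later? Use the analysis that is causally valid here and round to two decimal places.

The distribution of qualification attained during the programme is itself part of what the programme does — it is an intermediate outcome. Holding it fixed would remove that part of the effect; the total effect is the pooled difference.
The causal difference is the pooled difference: 0.479 − 0.567 = -0.087.

-0.09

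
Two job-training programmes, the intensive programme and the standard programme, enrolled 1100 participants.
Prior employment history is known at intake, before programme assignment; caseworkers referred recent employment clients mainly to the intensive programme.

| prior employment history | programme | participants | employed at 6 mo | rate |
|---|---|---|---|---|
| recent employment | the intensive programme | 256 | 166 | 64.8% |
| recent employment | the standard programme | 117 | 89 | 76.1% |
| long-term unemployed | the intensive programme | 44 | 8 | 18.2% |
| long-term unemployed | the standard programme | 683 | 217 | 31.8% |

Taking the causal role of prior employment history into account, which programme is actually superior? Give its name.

Prior employment history differs across programmes for reasons unrelated to any effect of the programme itself, and it separately predicts the outcome — a classic confounder. We must compare within prior employment history levels.
Within each level — recent employment: 64.8% vs 76.1%; long-term unemployed: 18.2% vs 31.8% — the standard programme is higher every time.

the standard programme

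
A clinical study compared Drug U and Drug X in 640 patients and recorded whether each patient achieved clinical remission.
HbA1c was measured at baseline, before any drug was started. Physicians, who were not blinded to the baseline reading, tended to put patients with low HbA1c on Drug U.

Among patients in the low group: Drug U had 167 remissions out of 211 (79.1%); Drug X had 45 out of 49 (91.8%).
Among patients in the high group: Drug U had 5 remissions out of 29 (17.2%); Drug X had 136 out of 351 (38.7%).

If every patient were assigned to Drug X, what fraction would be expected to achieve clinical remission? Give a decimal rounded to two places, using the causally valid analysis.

0.60

Here HbA1c is a common cause — it drives both which drug a case falls under and the outcome. The crude comparison mixes populations; the stratum-specific rates are the causally relevant ones.
Standardising Drug X to the population HbA1c mix: 0.406·45/49 + 0.594·136/351 = 0.603.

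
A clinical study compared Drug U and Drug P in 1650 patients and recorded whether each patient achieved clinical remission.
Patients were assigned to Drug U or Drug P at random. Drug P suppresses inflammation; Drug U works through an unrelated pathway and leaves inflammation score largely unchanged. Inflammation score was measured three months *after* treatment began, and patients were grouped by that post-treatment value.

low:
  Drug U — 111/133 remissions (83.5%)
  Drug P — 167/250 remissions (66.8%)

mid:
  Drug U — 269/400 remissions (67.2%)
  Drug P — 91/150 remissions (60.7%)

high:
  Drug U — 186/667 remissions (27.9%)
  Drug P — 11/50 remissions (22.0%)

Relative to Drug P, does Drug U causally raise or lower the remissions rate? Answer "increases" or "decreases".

The inflammation score-specific comparison favours Drug U throughout, but the pooled figures favour Drug P. The question is whether to condition on inflammation score.
Inflammation score is recorded after the drug and is itself shifted by it — it sits on the causal path from drug to outcome. Conditioning on a mediator would strip out part of the effect we want; the pooled comparison gives the total causal effect.
Pooled: Drug U 47.2% vs Drug P 59.8%; Drug P is higher overall.

decreases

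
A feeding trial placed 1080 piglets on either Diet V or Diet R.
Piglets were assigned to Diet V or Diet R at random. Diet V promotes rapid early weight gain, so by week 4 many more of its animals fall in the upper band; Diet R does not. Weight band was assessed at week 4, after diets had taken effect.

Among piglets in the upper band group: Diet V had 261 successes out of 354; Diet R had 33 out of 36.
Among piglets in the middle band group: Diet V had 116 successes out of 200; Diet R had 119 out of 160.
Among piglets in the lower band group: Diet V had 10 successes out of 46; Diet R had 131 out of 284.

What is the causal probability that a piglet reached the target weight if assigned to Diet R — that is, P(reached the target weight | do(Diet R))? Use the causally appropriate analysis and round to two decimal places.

Within every week-4 weight band level Diet R has the higher rate, yet pooled Diet V does — Simpson's reversal.
Because the diet influences week-4 weight band, week-4 weight band is a post-treatment mediator, not a confounder. Stratifying on it would bias the estimate; the causal effect is the crude pooled difference.
So P(outcome | do(Diet R)) is just the pooled rate for Diet R: 283/480 = 0.590.

0.59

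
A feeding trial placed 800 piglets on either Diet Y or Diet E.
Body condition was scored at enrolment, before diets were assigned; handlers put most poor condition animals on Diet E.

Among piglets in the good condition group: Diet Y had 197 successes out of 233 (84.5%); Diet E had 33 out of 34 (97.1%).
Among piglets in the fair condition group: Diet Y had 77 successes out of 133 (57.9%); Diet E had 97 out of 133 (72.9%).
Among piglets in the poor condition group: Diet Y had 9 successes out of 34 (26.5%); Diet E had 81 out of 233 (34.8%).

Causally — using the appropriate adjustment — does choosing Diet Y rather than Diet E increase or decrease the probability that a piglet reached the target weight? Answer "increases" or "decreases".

Here starting body condition is a common cause — it drives both which diet a case falls under and the outcome. The crude comparison mixes populations; the stratum-specific rates are the causally relevant ones.
Within each level — good condition: 84.5% vs 97.1%; fair condition: 57.9% vs 72.9%; poor condition: 26.5% vs 34.8% — Diet E is higher every time.

decreases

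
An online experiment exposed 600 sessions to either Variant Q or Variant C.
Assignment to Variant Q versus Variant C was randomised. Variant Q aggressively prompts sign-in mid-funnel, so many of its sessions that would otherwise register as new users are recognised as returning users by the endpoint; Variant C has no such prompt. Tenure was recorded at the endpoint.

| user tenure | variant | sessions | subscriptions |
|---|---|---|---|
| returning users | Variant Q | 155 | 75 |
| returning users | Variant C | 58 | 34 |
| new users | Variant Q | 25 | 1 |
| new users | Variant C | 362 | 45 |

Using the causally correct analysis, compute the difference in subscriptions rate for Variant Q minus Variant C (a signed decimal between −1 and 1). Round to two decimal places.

The stratified and pooled comparisons disagree (Variant C wins within each user tenure; Variant Q wins overall), so the answer turns on the causal role of user tenure.
User tenure is recorded after the variant and is itself shifted by it — it sits on the causal path from variant to outcome. Conditioning on a mediator would strip out part of the effect we want; the pooled comparison gives the total causal effect.
The causal difference is the pooled difference: 0.422 − 0.188 = +0.234.

+0.23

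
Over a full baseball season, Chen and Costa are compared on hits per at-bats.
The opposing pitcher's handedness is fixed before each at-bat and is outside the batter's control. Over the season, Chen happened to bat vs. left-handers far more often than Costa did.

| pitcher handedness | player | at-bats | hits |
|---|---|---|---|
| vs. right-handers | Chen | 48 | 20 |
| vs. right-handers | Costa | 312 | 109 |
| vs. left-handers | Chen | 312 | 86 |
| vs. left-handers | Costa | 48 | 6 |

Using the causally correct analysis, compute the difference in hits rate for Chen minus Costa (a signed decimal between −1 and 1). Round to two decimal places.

+0.11

The pitcher handedness-specific comparison favours Chen throughout, but the pooled figures favour Costa. The question is whether to condition on pitcher handedness.
Nothing the player does changes pitcher handedness; the imbalance is an allocation artefact. With pitcher handedness also predicting the outcome, the pooled figure is confounded, and the within-stratum comparison is the causal one.
Adjusting over the population distribution of pitcher handedness: 0.500·(0.417−0.349) + 0.500·(0.276−0.125) = +0.109.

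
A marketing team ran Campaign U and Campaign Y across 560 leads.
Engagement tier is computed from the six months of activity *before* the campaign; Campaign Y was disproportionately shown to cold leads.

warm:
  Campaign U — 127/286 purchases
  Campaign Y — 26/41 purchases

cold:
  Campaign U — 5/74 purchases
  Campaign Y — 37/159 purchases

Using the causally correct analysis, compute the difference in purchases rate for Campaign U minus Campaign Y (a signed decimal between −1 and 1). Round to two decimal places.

Campaign Y is higher inside every engagement tier stratum but Campaign U is higher in aggregate. Whether to stratify depends on how engagement tier relates to the campaign.
The imbalance in engagement tier arose from how leads were allocated, not from anything the campaign did; and engagement tier independently affects the outcome. The pooled gap is confounded — condition on engagement tier.
Adjusting over the population distribution of engagement tier: 0.584·(0.444−0.634) + 0.416·(0.068−0.233) = -0.180.

-0.18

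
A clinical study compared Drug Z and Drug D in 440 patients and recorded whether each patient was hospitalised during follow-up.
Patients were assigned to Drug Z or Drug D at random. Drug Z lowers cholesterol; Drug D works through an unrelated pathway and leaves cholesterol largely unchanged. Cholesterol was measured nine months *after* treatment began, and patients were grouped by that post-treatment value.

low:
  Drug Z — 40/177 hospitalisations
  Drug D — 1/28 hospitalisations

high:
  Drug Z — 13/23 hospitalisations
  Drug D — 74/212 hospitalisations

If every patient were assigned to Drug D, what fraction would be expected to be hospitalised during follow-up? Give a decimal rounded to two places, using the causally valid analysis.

0.31

Cholesterol lies on the pathway drug → cholesterol → outcome, so adjusting for it blocks the indirect effect. For the total causal effect of drug, use the unadjusted pooled rates.
So P(outcome | do(Drug D)) is just the pooled rate for Drug D: 75/240 = 0.312.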